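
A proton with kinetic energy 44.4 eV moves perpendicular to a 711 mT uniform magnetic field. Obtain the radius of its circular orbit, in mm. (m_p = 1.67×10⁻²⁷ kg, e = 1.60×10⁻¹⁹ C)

Convert the energy: K = 44.4 eV = 7.10×10^-18 J.
v = √(2K/m) = √(2·7.10×10^-18/1.67×10^-27) = 9.22×10^4 m/s.
r = mv/(qB) = (1.67×10^-27)(9.22×10^4) / [(1×1.60×10^-19)(0.711)] = 1.35×10^-3 m.

r ≈ 1.35 mm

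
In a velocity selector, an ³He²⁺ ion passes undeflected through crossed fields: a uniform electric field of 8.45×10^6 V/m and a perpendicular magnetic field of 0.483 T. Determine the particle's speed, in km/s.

For zero net force, qE = qvB, so v = E/B.
v = (8.45×10^6) / (0.483) = 1.75×10^7 m/s.

v ≈ 17500 km/s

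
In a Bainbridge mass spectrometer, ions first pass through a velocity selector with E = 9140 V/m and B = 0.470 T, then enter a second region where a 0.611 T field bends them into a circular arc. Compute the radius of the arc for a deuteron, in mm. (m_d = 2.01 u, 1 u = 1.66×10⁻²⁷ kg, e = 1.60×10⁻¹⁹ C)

r ≈ 0.664 mm

The selector passes v = E/B = 9140/0.470 = 1.94×10^4 m/s.
In the deflection region, r = mv/(qB₂) = (3.34×10^-27)(1.94×10^4) / [(1×1.60×10^-19)(0.611)] = 6.64×10^-4 m.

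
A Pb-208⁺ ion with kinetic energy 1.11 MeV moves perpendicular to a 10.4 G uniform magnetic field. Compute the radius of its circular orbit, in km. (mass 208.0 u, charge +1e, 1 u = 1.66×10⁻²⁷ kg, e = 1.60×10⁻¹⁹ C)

r ≈ 2.10 km

Convert the energy: K = 1.11 MeV = 1.78×10^-13 J.
v = √(2K/m) = √(2·1.78×10^-13/3.45×10^-25) = 1.01×10^6 m/s.
r = mv/(qB) = (3.45×10^-25)(1.01×10^6) / [(1×1.60×10^-19)(1.04×10^-3)] = 2100 m.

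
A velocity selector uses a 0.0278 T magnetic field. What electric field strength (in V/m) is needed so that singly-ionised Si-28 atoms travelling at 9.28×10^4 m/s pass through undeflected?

qE = qvB ⇒ E = vB = (9.28×10^4)(0.0278) = 2580 V/m.

E ≈ 2580 V/m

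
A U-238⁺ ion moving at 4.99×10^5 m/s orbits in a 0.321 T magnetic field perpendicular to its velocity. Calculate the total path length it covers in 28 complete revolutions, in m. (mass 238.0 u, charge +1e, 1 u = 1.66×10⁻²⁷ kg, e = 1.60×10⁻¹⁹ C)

L ≈ 675 m

r = mv/(qB) = 3.84 m, so one revolution covers 2πr = 24.1 m.
In 28 revolutions: L = 28·2πr = 675 m.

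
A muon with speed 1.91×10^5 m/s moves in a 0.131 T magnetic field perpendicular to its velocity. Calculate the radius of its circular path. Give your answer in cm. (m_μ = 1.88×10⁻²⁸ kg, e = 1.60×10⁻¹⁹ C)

The magnetic force provides the centripetal force: qvB = mv²/r, so r = mv/(qB).
r = (1.88×10^-28 kg)(1.91×10^5 m/s) / [(1×1.60×10^-19 C)(0.131 T)] = 1.71×10^-3 m.

r ≈ 0.171 cm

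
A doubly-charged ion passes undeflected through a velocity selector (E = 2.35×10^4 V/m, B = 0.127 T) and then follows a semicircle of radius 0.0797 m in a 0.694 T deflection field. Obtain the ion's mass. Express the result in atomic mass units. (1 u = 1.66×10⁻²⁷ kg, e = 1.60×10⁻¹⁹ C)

v = E/B₁ = 1.85×10^5 m/s.
From r = mv/(qB₂), m = qB₂r/v = (2×1.60×10^-19)(0.694)(0.0797) / (1.85×10^5) = 9.57×10^-26 kg.
In atomic mass units: m = 9.57×10^-26 / 1.66×10^-27 = 57.6 u.

m ≈ 57.6 u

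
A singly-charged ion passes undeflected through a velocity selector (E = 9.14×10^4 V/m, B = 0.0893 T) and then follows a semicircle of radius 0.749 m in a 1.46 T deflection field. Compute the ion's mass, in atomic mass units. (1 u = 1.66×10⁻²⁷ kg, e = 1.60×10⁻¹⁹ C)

m ≈ 103 u

v = E/B₁ = 1.02×10^6 m/s.
From r = mv/(qB₂), m = qB₂r/v = (1×1.60×10^-19)(1.46)(0.749) / (1.02×10^6) = 1.71×10^-25 kg.
In atomic mass units: m = 1.71×10^-25 / 1.66×10^-27 = 103 u.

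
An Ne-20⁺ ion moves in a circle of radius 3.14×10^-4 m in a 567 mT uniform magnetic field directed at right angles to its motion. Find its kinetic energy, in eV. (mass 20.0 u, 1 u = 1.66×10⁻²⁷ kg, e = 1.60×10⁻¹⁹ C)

v = qBr/m = (1×1.60×10^-19)(0.567)(3.14×10^-4) / (3.32×10^-26) = 858 m/s.
K = ½mv² = 0.5·(3.32×10^-26)·(858)² = 1.22×10^-20 J = 0.0764 eV.

K ≈ 0.0764 eV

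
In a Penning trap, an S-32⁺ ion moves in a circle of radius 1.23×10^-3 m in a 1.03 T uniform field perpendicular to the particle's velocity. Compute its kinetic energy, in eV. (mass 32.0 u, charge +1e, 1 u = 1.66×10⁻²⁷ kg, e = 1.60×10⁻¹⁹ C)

v = qBr/m = (1×1.60×10^-19)(1.03)(1.23×10^-3) / (5.31×10^-26) = 3820 m/s.
K = ½mv² = 0.5·(5.31×10^-26)·(3820)² = 3.87×10^-19 J = 2.42 eV.

K ≈ 2.42 eV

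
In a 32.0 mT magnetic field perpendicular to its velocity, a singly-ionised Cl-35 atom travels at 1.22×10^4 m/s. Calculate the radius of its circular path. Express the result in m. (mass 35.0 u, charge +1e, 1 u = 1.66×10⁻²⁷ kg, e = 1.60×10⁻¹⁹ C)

The magnetic force provides the centripetal force: qvB = mv²/r, so r = mv/(qB).
r = (5.81×10^-26 kg)(1.22×10^4 m/s) / [(1×1.60×10^-19 C)(0.0320 T)] = 0.138 m.

r ≈ 0.138 m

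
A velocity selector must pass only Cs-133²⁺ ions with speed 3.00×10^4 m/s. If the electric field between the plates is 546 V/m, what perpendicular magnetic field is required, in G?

qE = qvB ⇒ B = E/v = (546) / (3.00×10^4) = 0.0182 T.

B ≈ 182 G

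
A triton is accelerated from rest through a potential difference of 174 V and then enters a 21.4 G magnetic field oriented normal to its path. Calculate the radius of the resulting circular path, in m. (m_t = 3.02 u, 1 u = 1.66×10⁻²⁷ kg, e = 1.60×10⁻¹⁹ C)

The kinetic energy gained is K = qV = (1×1.60×10^-19)(174) = 2.78×10^-17 J.
v = √(2K/m) = 1.05×10^5 m/s.
r = mv/(qB) = (5.01×10^-27)(1.05×10^5) / [(1×1.60×10^-19)(2.14×10^-3)] = 1.54 m.

r ≈ 1.54 m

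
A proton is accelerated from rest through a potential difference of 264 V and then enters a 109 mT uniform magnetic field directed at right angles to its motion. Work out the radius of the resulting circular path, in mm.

r ≈ 21.5 mm

The kinetic energy gained is K = qV = (1×1.60×10^-19)(264) = 4.22×10^-17 J.
v = √(2K/m) = 2.25×10^5 m/s.
r = mv/(qB) = (1.67×10^-27)(2.25×10^5) / [(1×1.60×10^-19)(0.109)] = 0.0215 m.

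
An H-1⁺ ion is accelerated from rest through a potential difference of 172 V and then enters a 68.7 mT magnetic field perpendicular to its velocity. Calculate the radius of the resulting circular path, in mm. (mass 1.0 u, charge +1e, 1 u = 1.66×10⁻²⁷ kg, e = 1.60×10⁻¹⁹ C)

The kinetic energy gained is K = qV = (1×1.60×10^-19)(172) = 2.75×10^-17 J.
v = √(2K/m) = 1.82×10^5 m/s.
r = mv/(qB) = (1.66×10^-27)(1.82×10^5) / [(1×1.60×10^-19)(0.0687)] = 0.0275 m.

r ≈ 27.5 mm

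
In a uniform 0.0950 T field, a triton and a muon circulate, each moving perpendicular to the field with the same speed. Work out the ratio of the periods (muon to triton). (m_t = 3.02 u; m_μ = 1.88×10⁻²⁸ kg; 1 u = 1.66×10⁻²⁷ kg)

T = 2πm/(qB) is independent of speed, so T₂/T₁ = (m₂/q₂)/(m₁/q₁).
T_{muon}/T_{triton} = (1.88×10^-28/1e) / (5.01×10^-27/1e) = 0.0375.

ratio ≈ 0.0375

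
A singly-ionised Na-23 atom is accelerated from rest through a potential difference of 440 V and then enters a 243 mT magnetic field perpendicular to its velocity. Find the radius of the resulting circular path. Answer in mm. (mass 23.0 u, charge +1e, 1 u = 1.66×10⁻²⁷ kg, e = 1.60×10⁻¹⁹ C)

The kinetic energy gained is K = qV = (1×1.60×10^-19)(440) = 7.04×10^-17 J.
v = √(2K/m) = 6.07×10^4 m/s.
r = mv/(qB) = (3.82×10^-26)(6.07×10^4) / [(1×1.60×10^-19)(0.243)] = 0.0596 m.

r ≈ 59.6 mm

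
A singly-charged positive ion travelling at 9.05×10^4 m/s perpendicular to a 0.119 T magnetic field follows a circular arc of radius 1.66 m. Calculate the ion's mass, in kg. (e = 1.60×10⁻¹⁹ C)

m ≈ 3.49×10^-25 kg

qvB = mv²/r ⇒ m = qBr/v.
m = (1×1.60×10^-19)(0.119)(1.66) / (9.05×10^4) = 3.49×10^-25 kg.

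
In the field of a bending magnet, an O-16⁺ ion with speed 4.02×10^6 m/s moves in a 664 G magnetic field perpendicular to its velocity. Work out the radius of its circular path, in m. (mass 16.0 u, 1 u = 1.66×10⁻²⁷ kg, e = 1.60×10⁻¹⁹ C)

The magnetic force provides the centripetal force: qvB = mv²/r, so r = mv/(qB).
r = (2.66×10^-26 kg)(4.02×10^6 m/s) / [(1×1.60×10^-19 C)(0.0664 T)] = 10.0 m.

r ≈ 10.0 m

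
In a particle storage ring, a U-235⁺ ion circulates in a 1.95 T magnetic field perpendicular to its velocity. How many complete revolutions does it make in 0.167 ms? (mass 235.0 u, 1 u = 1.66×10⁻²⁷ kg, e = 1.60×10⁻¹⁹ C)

N = 21

T = 2πm/(qB) = 2π(3.901×10^-25) / [(1×1.60×10^-19)(1.95)] = 7.8560×10^-6 s.
N = t/T = 1.67×10^-4 / 7.8560×10^-6 ≈ 21.26, so 21 complete revolutions.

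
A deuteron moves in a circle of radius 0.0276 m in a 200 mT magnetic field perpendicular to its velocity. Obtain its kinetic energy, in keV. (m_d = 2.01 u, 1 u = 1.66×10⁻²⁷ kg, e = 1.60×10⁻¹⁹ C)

v = qBr/m = (1×1.60×10^-19)(0.200)(0.0276) / (3.34×10^-27) = 2.65×10^5 m/s.
K = ½mv² = 0.5·(3.34×10^-27)·(2.65×10^5)² = 1.17×10^-16 J = 0.731 keV.

K ≈ 0.731 keV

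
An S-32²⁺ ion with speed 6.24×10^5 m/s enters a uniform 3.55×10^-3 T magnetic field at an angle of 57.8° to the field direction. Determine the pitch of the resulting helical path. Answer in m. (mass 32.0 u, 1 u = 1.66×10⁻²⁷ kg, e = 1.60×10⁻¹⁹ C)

pitch ≈ 97.7 m

The velocity component along B is v∥ = v cos57.8° = 3.33×10^5 m/s.
The cyclotron period T = 2πm/(qB) = 2.94×10^-4 s is set by m, q, B alone.
Pitch = v∥·T = (3.33×10^5)(2.94×10^-4) = 97.7 m.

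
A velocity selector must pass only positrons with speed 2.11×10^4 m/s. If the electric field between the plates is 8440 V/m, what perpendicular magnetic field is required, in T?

qE = qvB ⇒ B = E/v = (8440) / (2.11×10^4) = 0.400 T.

B ≈ 0.400 T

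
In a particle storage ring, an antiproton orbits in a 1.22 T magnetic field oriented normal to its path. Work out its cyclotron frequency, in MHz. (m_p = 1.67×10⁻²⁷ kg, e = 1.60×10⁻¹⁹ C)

f = qB/(2πm) = (1×1.60×10^-19)(1.22) / [2π(1.67×10^-27)] = 1.86×10^7 Hz.

f ≈ 18.6 MHz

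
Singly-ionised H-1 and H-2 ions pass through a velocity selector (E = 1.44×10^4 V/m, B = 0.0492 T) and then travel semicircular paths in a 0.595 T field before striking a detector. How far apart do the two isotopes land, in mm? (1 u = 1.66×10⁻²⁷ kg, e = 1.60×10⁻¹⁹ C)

Both emerge at v = E/B₁ = 2.93×10^5 m/s.
r = mv/(qB₂), so r₁ = 5.104×10^-3 m and r₂ = 0.01021 m, giving Δr = 5.10×10^-3 m.
After a semicircle each ion lands a diameter 2r from the entry slit, so the separation is 2Δr = 0.0102 m.

Δd ≈ 10.2 mm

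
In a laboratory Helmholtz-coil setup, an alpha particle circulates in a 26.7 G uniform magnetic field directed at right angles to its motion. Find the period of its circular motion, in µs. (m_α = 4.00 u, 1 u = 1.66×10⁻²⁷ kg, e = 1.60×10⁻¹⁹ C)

The cyclotron period is independent of speed: T = 2πm/(qB).
T = 2π(6.64×10^-27) / [(2×1.60×10^-19)(2.67×10^-3)] = 4.88×10^-5 s.

T ≈ 48.8 µs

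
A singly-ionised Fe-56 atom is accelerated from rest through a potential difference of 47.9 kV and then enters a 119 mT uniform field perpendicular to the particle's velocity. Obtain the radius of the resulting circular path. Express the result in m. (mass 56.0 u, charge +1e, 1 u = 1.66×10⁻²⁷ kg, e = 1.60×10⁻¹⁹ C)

The kinetic energy gained is K = qV = (1×1.60×10^-19)(4.79×10^4) = 7.66×10^-15 J.
v = √(2K/m) = 4.06×10^5 m/s.
r = mv/(qB) = (9.30×10^-26)(4.06×10^5) / [(1×1.60×10^-19)(0.119)] = 1.98 m.

r ≈ 1.98 m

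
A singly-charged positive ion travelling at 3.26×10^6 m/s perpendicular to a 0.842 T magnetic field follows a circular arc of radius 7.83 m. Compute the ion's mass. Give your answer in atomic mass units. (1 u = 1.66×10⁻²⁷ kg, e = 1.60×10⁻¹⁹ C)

m ≈ 195 u

qvB = mv²/r ⇒ m = qBr/v.
m = (1×1.60×10^-19)(0.842)(7.83) / (3.26×10^6) = 3.24×10^-25 kg = 195 u.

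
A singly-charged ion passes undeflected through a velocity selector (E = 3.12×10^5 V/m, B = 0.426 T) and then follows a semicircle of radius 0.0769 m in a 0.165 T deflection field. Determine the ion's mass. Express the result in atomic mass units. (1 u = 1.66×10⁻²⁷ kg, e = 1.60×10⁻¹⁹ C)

v = E/B₁ = 7.32×10^5 m/s.
From r = mv/(qB₂), m = qB₂r/v = (1×1.60×10^-19)(0.165)(0.0769) / (7.32×10^5) = 2.77×10^-27 kg.
In atomic mass units: m = 2.77×10^-27 / 1.66×10^-27 = 1.67 u.

m ≈ 1.67 u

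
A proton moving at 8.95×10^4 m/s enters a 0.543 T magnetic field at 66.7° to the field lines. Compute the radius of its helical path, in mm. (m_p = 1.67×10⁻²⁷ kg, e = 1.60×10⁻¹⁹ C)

Only the perpendicular component v⊥ = v sin66.7° = 8.22×10^4 m/s is bent by the field.
r = m v⊥ /(qB) = (1.67×10^-27)(8.22×10^4) / [(1×1.60×10^-19)(0.543)] = 1.58×10^-3 m.

r ≈ 1.58 mm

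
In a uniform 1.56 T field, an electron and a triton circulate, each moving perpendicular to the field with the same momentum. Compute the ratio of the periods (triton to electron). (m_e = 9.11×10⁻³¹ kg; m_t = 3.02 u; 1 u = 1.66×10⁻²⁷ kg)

T = 2πm/(qB) is independent of speed, so T₂/T₁ = (m₂/q₂)/(m₁/q₁).
T_{triton}/T_{electron} = (5.01×10^-27/1e) / (9.11×10^-31/1e) = 5500.

ratio ≈ 5500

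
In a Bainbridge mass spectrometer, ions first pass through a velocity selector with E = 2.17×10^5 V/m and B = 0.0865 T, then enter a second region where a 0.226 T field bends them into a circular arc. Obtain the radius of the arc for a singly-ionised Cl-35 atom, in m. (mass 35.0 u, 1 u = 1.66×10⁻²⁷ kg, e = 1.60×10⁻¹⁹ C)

r ≈ 4.03 m

The selector passes v = E/B = 2.17×10^5/0.0865 = 2.51×10^6 m/s.
In the deflection region, r = mv/(qB₂) = (5.81×10^-26)(2.51×10^6) / [(1×1.60×10^-19)(0.226)] = 4.03 m.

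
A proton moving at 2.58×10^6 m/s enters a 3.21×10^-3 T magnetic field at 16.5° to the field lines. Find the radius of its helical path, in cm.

r ≈ 238 cm

Only the perpendicular component v⊥ = v sin16.5° = 7.33×10^5 m/s is bent by the field.
r = m v⊥ /(qB) = (1.67×10^-27)(7.33×10^5) / [(1×1.60×10^-19)(3.21×10^-3)] = 2.38 m.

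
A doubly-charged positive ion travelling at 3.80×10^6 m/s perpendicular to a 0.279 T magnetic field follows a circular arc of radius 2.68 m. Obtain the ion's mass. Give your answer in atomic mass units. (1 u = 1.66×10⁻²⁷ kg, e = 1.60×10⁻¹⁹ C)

qvB = mv²/r ⇒ m = qBr/v.
m = (2×1.60×10^-19)(0.279)(2.68) / (3.80×10^6) = 6.30×10^-26 kg = 37.9 u.

m ≈ 37.9 u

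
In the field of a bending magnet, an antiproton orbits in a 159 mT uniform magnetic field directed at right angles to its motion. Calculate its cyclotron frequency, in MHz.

f = qB/(2πm) = (1×1.60×10^-19)(0.159) / [2π(1.67×10^-27)] = 2.42×10^6 Hz.

f ≈ 2.42 MHz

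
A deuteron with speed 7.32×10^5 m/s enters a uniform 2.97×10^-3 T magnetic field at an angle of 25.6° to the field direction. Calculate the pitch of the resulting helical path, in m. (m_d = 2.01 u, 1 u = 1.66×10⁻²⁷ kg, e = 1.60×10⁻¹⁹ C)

pitch ≈ 29.1 m

The velocity component along B is v∥ = v cos25.6° = 6.60×10^5 m/s.
The cyclotron period T = 2πm/(qB) = 4.41×10^-5 s is set by m, q, B alone.
Pitch = v∥·T = (6.60×10^5)(4.41×10^-5) = 29.1 m.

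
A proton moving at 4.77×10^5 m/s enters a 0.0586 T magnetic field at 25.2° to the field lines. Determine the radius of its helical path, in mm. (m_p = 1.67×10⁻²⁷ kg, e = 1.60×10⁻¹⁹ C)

r ≈ 36.2 mm

Only the perpendicular component v⊥ = v sin25.2° = 2.03×10^5 m/s is bent by the field.
r = m v⊥ /(qB) = (1.67×10^-27)(2.03×10^5) / [(1×1.60×10^-19)(0.0586)] = 0.0362 m.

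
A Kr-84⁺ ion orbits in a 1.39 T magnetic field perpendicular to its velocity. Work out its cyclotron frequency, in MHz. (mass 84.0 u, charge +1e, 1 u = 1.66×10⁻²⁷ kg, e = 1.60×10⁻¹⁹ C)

f = qB/(2πm) = (1×1.60×10^-19)(1.39) / [2π(1.39×10^-25)] = 2.54×10^5 Hz.

f ≈ 0.254 MHz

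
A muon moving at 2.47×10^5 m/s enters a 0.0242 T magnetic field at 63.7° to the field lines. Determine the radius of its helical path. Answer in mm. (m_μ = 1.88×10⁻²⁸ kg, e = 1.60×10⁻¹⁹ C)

r ≈ 10.8 mm

Only the perpendicular component v⊥ = v sin63.7° = 2.21×10^5 m/s is bent by the field.
r = m v⊥ /(qB) = (1.88×10^-28)(2.21×10^5) / [(1×1.60×10^-19)(0.0242)] = 0.0108 m.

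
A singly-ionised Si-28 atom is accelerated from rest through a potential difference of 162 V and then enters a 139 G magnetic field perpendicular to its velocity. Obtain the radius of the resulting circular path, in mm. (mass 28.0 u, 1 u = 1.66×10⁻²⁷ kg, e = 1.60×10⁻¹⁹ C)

r ≈ 698 mm

The kinetic energy gained is K = qV = (1×1.60×10^-19)(162) = 2.59×10^-17 J.
v = √(2K/m) = 3.34×10^4 m/s.
r = mv/(qB) = (4.65×10^-26)(3.34×10^4) / [(1×1.60×10^-19)(0.0139)] = 0.698 m.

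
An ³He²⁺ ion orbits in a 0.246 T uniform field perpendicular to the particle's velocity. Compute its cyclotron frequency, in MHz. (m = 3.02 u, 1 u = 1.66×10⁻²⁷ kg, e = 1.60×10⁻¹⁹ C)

f ≈ 2.50 MHz

f = qB/(2πm) = (2×1.60×10^-19)(0.246) / [2π(5.01×10^-27)] = 2.50×10^6 Hz.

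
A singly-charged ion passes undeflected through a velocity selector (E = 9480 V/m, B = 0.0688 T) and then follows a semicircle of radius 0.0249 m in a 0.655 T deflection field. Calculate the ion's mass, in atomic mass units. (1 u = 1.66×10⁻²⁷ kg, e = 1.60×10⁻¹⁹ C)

m ≈ 11.4 u

v = E/B₁ = 1.38×10^5 m/s.
From r = mv/(qB₂), m = qB₂r/v = (1×1.60×10^-19)(0.655)(0.0249) / (1.38×10^5) = 1.89×10^-26 kg.
In atomic mass units: m = 1.89×10^-26 / 1.66×10^-27 = 11.4 u.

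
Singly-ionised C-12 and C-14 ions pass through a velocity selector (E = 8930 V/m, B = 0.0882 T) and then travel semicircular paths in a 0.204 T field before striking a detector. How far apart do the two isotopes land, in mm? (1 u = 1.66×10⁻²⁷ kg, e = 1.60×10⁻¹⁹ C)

Δd ≈ 20.6 mm

Both emerge at v = E/B₁ = 1.01×10^5 m/s.
r = mv/(qB₂), so r₁ = 0.0618 m and r₂ = 0.0721 m, giving Δr = 0.0103 m.
After a semicircle each ion lands a diameter 2r from the entry slit, so the separation is 2Δr = 0.0206 m.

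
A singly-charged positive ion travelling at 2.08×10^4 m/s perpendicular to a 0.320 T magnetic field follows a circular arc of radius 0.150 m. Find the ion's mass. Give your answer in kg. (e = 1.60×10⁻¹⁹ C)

m ≈ 3.69×10^-25 kg

qvB = mv²/r ⇒ m = qBr/v.
m = (1×1.60×10^-19)(0.320)(0.150) / (2.08×10^4) = 3.69×10^-25 kg.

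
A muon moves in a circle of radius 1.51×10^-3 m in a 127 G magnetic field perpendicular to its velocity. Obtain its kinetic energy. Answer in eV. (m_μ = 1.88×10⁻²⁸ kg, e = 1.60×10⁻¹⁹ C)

v = qBr/m = (1×1.60×10^-19)(0.0127)(1.51×10^-3) / (1.88×10^-28) = 1.63×10^4 m/s.
K = ½mv² = 0.5·(1.88×10^-28)·(1.63×10^4)² = 2.50×10^-20 J = 0.156 eV.

K ≈ 0.156 eV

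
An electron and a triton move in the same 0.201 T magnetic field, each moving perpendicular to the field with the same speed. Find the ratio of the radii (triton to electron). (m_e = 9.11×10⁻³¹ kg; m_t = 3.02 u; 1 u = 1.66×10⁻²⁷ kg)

ratio ≈ 5500

r = mv/(qB) ⇒ at equal v, r ∝ m/q.
r_{triton}/r_{electron} = 5500.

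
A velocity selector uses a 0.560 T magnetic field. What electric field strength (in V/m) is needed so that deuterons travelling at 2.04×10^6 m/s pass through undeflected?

E ≈ 1.14×10^6 V/m

qE = qvB ⇒ E = vB = (2.04×10^6)(0.560) = 1.14×10^6 V/m.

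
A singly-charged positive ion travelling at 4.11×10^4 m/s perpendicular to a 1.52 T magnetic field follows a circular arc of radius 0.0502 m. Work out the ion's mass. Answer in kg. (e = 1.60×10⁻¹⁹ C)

m ≈ 2.97×10^-25 kg

qvB = mv²/r ⇒ m = qBr/v.
m = (1×1.60×10^-19)(1.52)(0.0502) / (4.11×10^4) = 2.97×10^-25 kg.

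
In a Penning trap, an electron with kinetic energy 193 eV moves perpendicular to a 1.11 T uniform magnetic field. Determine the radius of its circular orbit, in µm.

Convert the energy: K = 193 eV = 3.09×10^-17 J.
v = √(2K/m) = √(2·3.09×10^-17/9.11×10^-31) = 8.23×10^6 m/s.
r = mv/(qB) = (9.11×10^-31)(8.23×10^6) / [(1×1.60×10^-19)(1.11)] = 4.22×10^-5 m.

r ≈ 42.2 µm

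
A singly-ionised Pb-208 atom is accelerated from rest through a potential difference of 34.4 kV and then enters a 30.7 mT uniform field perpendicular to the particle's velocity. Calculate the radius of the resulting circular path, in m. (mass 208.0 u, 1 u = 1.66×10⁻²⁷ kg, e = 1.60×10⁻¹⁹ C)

r ≈ 12.6 m

The kinetic energy gained is K = qV = (1×1.60×10^-19)(3.44×10^4) = 5.50×10^-15 J.
v = √(2K/m) = 1.79×10^5 m/s.
r = mv/(qB) = (3.45×10^-25)(1.79×10^5) / [(1×1.60×10^-19)(0.0307)] = 12.6 m.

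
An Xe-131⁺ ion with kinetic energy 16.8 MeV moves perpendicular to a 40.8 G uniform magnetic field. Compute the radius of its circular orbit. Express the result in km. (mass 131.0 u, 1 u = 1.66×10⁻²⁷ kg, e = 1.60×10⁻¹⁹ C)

Convert the energy: K = 16.8 MeV = 2.69×10^-12 J.
v = √(2K/m) = √(2·2.69×10^-12/2.17×10^-25) = 4.97×10^6 m/s.
r = mv/(qB) = (2.17×10^-25)(4.97×10^6) / [(1×1.60×10^-19)(4.08×10^-3)] = 1660 m.

r ≈ 1.66 km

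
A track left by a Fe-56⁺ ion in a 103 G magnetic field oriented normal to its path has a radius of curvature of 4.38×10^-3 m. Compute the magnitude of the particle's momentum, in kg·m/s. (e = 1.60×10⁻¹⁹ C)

p ≈ 7.22×10^-24 kg·m/s

Since qvB = mv²/r, the momentum p = mv = qBr.
p = (1×1.60×10^-19)(0.0103)(4.38×10^-3) = 7.22×10^-24 kg·m/s.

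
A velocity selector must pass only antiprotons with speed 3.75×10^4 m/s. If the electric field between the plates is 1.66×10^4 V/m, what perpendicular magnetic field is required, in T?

B ≈ 0.443 T

qE = qvB ⇒ B = E/v = (1.66×10^4) / (3.75×10^4) = 0.443 T.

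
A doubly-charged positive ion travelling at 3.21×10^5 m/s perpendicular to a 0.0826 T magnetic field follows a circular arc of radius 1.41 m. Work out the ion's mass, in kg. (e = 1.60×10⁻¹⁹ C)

m ≈ 1.16×10^-25 kg

qvB = mv²/r ⇒ m = qBr/v.
m = (2×1.60×10^-19)(0.0826)(1.41) / (3.21×10^5) = 1.16×10^-25 kg.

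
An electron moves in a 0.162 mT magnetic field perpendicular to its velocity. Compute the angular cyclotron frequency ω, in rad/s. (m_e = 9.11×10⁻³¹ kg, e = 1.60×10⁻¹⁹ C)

ω ≈ 2.85×10^7 rad/s

ω = qB/m = (1×1.60×10^-19)(1.62×10^-4) / (9.11×10^-31) = 2.85×10^7 rad/s.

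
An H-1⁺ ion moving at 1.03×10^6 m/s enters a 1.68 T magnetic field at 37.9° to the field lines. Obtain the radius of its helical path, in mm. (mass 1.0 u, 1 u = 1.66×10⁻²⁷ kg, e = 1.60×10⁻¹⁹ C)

Only the perpendicular component v⊥ = v sin37.9° = 6.33×10^5 m/s is bent by the field.
r = m v⊥ /(qB) = (1.66×10^-27)(6.33×10^5) / [(1×1.60×10^-19)(1.68)] = 3.91×10^-3 m.

r ≈ 3.91 mm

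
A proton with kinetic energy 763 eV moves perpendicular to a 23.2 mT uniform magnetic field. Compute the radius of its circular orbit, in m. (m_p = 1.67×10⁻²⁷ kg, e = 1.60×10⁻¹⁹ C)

Convert the energy: K = 763 eV = 1.22×10^-16 J.
v = √(2K/m) = √(2·1.22×10^-16/1.67×10^-27) = 3.82×10^5 m/s.
r = mv/(qB) = (1.67×10^-27)(3.82×10^5) / [(1×1.60×10^-19)(0.0232)] = 0.172 m.

r ≈ 0.172 m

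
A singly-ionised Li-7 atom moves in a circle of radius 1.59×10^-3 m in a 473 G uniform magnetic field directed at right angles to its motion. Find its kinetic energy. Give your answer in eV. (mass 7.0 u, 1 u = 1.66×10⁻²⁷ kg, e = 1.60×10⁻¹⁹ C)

v = qBr/m = (1×1.60×10^-19)(0.0473)(1.59×10^-3) / (1.16×10^-26) = 1040 m/s.
K = ½mv² = 0.5·(1.16×10^-26)·(1040)² = 6.23×10^-21 J = 0.0389 eV.

K ≈ 0.0389 eV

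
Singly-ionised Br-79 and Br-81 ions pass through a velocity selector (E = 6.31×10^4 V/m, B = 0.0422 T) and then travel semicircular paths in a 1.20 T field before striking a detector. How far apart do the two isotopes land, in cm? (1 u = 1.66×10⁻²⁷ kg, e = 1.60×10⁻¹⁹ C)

Δd ≈ 5.17 cm

Both emerge at v = E/B₁ = 1.50×10^6 m/s.
r = mv/(qB₂), so r₁ = 1.0213 m and r₂ = 1.0471 m, giving Δr = 0.0259 m.
After a semicircle each ion lands a diameter 2r from the entry slit, so the separation is 2Δr = 0.0517 m.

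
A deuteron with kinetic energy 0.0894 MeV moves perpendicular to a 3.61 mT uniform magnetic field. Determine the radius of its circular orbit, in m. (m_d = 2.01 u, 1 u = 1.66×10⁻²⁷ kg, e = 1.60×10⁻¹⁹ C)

r ≈ 16.9 m

Convert the energy: K = 0.0894 MeV = 1.43×10^-14 J.
v = √(2K/m) = √(2·1.43×10^-14/3.34×10^-27) = 2.93×10^6 m/s.
r = mv/(qB) = (3.34×10^-27)(2.93×10^6) / [(1×1.60×10^-19)(3.61×10^-3)] = 16.9 m.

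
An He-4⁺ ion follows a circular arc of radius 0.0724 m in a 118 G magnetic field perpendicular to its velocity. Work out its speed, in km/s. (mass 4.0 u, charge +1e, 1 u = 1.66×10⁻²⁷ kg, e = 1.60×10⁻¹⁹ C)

v ≈ 20.6 km/s

From qvB = mv²/r, v = qBr/m.
v = (1×1.60×10^-19)(0.0118)(0.0724) / (6.64×10^-27) = 2.06×10^4 m/s.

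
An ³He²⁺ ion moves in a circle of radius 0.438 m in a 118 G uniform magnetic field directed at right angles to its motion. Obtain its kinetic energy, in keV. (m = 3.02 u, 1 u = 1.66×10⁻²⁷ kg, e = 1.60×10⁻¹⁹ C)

v = qBr/m = (2×1.60×10^-19)(0.0118)(0.438) / (5.01×10^-27) = 3.30×10^5 m/s.
K = ½mv² = 0.5·(5.01×10^-27)·(3.30×10^5)² = 2.73×10^-16 J = 1.71 keV.

K ≈ 1.71 keV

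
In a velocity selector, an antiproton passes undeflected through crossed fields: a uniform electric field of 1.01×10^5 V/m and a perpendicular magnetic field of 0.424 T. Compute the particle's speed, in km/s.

For zero net force, qE = qvB, so v = E/B.
v = (1.01×10^5) / (0.424) = 2.38×10^5 m/s.

v ≈ 238 km/s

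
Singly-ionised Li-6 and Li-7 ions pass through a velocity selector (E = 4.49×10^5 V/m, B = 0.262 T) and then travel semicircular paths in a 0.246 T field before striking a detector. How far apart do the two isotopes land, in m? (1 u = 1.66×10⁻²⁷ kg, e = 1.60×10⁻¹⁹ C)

Both emerge at v = E/B₁ = 1.71×10^6 m/s.
r = mv/(qB₂), so r₁ = 0.4337 m and r₂ = 0.5059 m, giving Δr = 0.0723 m.
After a semicircle each ion lands a diameter 2r from the entry slit, so the separation is 2Δr = 0.145 m.

Δd ≈ 0.145 m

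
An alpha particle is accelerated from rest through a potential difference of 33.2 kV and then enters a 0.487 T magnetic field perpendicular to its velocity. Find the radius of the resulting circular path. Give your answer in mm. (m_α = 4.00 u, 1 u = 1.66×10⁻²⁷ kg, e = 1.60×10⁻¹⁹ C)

The kinetic energy gained is K = qV = (2×1.60×10^-19)(3.32×10^4) = 1.06×10^-14 J.
v = √(2K/m) = 1.79×10^6 m/s.
r = mv/(qB) = (6.64×10^-27)(1.79×10^6) / [(2×1.60×10^-19)(0.487)] = 0.0762 m.

r ≈ 76.2 mm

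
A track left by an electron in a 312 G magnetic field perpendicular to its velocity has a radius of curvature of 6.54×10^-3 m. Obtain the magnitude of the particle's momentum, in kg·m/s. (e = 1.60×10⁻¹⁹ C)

Since qvB = mv²/r, the momentum p = mv = qBr.
p = (1×1.60×10^-19)(0.0312)(6.54×10^-3) = 3.26×10^-23 kg·m/s.

p ≈ 3.26×10^-23 kg·m/s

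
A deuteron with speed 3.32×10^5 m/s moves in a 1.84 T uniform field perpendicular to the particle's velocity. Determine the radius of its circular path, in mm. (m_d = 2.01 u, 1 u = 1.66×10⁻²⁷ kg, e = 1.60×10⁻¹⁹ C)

The magnetic force provides the centripetal force: qvB = mv²/r, so r = mv/(qB).
r = (3.34×10^-27 kg)(3.32×10^5 m/s) / [(1×1.60×10^-19 C)(1.84 T)] = 3.76×10^-3 m.

r ≈ 3.76 mm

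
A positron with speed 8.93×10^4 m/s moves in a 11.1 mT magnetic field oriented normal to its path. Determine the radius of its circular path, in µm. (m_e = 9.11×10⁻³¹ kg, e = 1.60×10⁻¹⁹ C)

r ≈ 45.8 µm

The magnetic force provides the centripetal force: qvB = mv²/r, so r = mv/(qB).
r = (9.11×10^-31 kg)(8.93×10^4 m/s) / [(1×1.60×10^-19 C)(0.0111 T)] = 4.58×10^-5 m.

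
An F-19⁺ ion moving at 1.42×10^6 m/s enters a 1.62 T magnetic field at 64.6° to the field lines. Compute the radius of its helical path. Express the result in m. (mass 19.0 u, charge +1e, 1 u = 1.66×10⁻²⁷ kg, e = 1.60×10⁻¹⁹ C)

Only the perpendicular component v⊥ = v sin64.6° = 1.28×10^6 m/s is bent by the field.
r = m v⊥ /(qB) = (3.15×10^-26)(1.28×10^6) / [(1×1.60×10^-19)(1.62)] = 0.156 m.

r ≈ 0.156 m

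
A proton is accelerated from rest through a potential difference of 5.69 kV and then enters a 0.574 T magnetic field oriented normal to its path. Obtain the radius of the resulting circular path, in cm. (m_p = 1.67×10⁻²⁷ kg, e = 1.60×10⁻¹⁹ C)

r ≈ 1.90 cm

The kinetic energy gained is K = qV = (1×1.60×10^-19)(5690) = 9.10×10^-16 J.
v = √(2K/m) = 1.04×10^6 m/s.
r = mv/(qB) = (1.67×10^-27)(1.04×10^6) / [(1×1.60×10^-19)(0.574)] = 0.0190 m.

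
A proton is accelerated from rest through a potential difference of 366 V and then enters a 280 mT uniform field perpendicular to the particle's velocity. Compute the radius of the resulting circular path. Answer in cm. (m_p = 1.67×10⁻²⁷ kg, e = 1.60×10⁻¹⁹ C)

r ≈ 0.987 cm

The kinetic energy gained is K = qV = (1×1.60×10^-19)(366) = 5.86×10^-17 J.
v = √(2K/m) = 2.65×10^5 m/s.
r = mv/(qB) = (1.67×10^-27)(2.65×10^5) / [(1×1.60×10^-19)(0.280)] = 9.87×10^-3 m.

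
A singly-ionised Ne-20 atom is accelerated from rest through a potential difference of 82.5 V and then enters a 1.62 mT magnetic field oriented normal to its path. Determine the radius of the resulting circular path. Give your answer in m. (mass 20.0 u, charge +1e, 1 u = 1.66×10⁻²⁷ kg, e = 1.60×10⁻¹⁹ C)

r ≈ 3.61 m

The kinetic energy gained is K = qV = (1×1.60×10^-19)(82.5) = 1.32×10^-17 J.
v = √(2K/m) = 2.82×10^4 m/s.
r = mv/(qB) = (3.32×10^-26)(2.82×10^4) / [(1×1.60×10^-19)(1.62×10^-3)] = 3.61 m.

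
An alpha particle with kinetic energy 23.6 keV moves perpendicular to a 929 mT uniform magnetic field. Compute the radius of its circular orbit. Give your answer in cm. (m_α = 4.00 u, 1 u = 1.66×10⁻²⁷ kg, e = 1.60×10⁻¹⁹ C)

Convert the energy: K = 23.6 keV = 3.78×10^-15 J.
v = √(2K/m) = √(2·3.78×10^-15/6.64×10^-27) = 1.07×10^6 m/s.
r = mv/(qB) = (6.64×10^-27)(1.07×10^6) / [(2×1.60×10^-19)(0.929)] = 0.0238 m.

r ≈ 2.38 cm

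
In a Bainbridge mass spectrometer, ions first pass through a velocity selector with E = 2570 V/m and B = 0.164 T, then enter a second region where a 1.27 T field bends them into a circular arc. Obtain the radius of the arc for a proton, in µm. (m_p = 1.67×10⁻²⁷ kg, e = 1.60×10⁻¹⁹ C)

The selector passes v = E/B = 2570/0.164 = 1.57×10^4 m/s.
In the deflection region, r = mv/(qB₂) = (1.67×10^-27)(1.57×10^4) / [(1×1.60×10^-19)(1.27)] = 1.29×10^-4 m.

r ≈ 129 µm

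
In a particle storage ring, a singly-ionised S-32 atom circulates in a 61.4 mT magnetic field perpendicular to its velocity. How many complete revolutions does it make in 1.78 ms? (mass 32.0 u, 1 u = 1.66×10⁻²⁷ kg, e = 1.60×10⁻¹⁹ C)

T = 2πm/(qB) = 2π(5.312×10^-26) / [(1×1.60×10^-19)(0.0614)] = 3.3974×10^-5 s.
N = t/T = 1.78×10^-3 / 3.3974×10^-5 ≈ 52.39, so 52 complete revolutions.

N = 52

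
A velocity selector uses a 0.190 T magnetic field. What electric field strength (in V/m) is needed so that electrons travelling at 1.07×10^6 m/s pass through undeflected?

E ≈ 2.03×10^5 V/m

qE = qvB ⇒ E = vB = (1.07×10^6)(0.190) = 2.03×10^5 V/m.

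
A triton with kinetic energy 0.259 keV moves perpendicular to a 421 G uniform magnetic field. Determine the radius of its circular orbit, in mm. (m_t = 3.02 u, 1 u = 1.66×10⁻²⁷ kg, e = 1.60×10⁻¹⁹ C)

Convert the energy: K = 0.259 keV = 4.14×10^-17 J.
v = √(2K/m) = √(2·4.14×10^-17/5.01×10^-27) = 1.29×10^5 m/s.
r = mv/(qB) = (5.01×10^-27)(1.29×10^5) / [(1×1.60×10^-19)(0.0421)] = 0.0957 m.

r ≈ 95.7 mm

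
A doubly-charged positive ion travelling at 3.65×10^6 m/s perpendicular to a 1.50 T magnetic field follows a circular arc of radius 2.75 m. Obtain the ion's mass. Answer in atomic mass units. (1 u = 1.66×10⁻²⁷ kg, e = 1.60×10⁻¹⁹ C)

m ≈ 218 u

qvB = mv²/r ⇒ m = qBr/v.
m = (2×1.60×10^-19)(1.50)(2.75) / (3.65×10^6) = 3.62×10^-25 kg = 218 u.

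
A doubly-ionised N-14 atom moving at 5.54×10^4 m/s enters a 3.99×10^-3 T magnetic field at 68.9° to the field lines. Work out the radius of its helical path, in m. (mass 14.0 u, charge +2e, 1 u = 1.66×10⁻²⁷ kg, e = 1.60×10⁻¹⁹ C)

Only the perpendicular component v⊥ = v sin68.9° = 5.17×10^4 m/s is bent by the field.
r = m v⊥ /(qB) = (2.32×10^-26)(5.17×10^4) / [(2×1.60×10^-19)(3.99×10^-3)] = 0.941 m.

r ≈ 0.941 m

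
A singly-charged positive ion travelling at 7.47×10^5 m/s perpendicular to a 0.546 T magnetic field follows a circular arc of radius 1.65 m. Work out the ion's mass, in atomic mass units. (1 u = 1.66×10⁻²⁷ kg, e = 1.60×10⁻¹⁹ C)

m ≈ 116 u

qvB = mv²/r ⇒ m = qBr/v.
m = (1×1.60×10^-19)(0.546)(1.65) / (7.47×10^5) = 1.93×10^-25 kg = 116 u.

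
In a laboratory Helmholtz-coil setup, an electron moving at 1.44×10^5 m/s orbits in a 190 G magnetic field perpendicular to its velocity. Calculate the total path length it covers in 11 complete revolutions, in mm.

L ≈ 2.98 mm

r = mv/(qB) = 4.32×10^-5 m, so one revolution covers 2πr = 2.71×10^-4 m.
In 11 revolutions: L = 11·2πr = 2.98×10^-3 m.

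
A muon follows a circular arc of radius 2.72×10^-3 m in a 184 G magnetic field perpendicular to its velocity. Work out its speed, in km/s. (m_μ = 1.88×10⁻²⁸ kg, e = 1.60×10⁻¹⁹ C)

v ≈ 42.6 km/s

From qvB = mv²/r, v = qBr/m.
v = (1×1.60×10^-19)(0.0184)(2.72×10^-3) / (1.88×10^-28) = 4.26×10^4 m/s.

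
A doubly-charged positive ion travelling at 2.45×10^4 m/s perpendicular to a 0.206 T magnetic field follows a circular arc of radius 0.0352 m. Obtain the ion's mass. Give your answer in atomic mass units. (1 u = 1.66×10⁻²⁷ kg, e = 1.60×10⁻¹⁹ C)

m ≈ 57.1 u

qvB = mv²/r ⇒ m = qBr/v.
m = (2×1.60×10^-19)(0.206)(0.0352) / (2.45×10^4) = 9.47×10^-26 kg = 57.1 u.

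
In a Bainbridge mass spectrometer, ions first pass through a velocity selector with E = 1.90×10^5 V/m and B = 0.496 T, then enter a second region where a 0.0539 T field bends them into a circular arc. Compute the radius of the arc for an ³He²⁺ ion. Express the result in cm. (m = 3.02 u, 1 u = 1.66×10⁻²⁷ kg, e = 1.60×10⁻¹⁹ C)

r ≈ 11.1 cm

The selector passes v = E/B = 1.90×10^5/0.496 = 3.83×10^5 m/s.
In the deflection region, r = mv/(qB₂) = (5.01×10^-27)(3.83×10^5) / [(2×1.60×10^-19)(0.0539)] = 0.111 m.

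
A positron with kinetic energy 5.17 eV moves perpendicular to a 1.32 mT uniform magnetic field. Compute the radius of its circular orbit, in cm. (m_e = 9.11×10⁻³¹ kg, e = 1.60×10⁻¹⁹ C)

Convert the energy: K = 5.17 eV = 8.27×10^-19 J.
v = √(2K/m) = √(2·8.27×10^-19/9.11×10^-31) = 1.35×10^6 m/s.
r = mv/(qB) = (9.11×10^-31)(1.35×10^6) / [(1×1.60×10^-19)(1.32×10^-3)] = 5.81×10^-3 m.

r ≈ 0.581 cm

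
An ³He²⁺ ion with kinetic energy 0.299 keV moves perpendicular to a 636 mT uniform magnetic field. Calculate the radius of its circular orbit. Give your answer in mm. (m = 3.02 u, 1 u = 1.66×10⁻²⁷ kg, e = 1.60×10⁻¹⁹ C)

Convert the energy: K = 0.299 keV = 4.78×10^-17 J.
v = √(2K/m) = √(2·4.78×10^-17/5.01×10^-27) = 1.38×10^5 m/s.
r = mv/(qB) = (5.01×10^-27)(1.38×10^5) / [(2×1.60×10^-19)(0.636)] = 3.40×10^-3 m.

r ≈ 3.40 mm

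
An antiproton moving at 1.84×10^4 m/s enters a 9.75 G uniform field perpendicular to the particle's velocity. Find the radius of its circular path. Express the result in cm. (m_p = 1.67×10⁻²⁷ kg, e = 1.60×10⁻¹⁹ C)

r ≈ 19.7 cm

The magnetic force provides the centripetal force: qvB = mv²/r, so r = mv/(qB).
r = (1.67×10^-27 kg)(1.84×10^4 m/s) / [(1×1.60×10^-19 C)(9.75×10^-4 T)] = 0.197 m.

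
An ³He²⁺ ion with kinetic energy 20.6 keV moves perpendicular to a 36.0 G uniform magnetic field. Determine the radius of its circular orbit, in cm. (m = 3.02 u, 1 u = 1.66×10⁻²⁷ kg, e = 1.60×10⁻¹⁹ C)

r ≈ 499 cm

Convert the energy: K = 20.6 keV = 3.30×10^-15 J.
v = √(2K/m) = √(2·3.30×10^-15/5.01×10^-27) = 1.15×10^6 m/s.
r = mv/(qB) = (5.01×10^-27)(1.15×10^6) / [(2×1.60×10^-19)(3.60×10^-3)] = 4.99 m.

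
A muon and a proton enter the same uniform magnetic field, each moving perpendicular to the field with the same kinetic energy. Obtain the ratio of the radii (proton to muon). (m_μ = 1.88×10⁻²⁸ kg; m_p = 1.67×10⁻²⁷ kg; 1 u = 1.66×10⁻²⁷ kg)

ratio ≈ 2.98

r = √(2mK)/(qB) ⇒ at equal K, r ∝ √m/q.
r_{proton}/r_{muon} = 2.98.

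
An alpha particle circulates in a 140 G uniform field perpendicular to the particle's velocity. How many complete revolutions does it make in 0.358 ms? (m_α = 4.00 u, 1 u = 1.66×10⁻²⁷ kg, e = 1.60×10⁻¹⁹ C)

T = 2πm/(qB) = 2π(6.64×10^-27) / [(2×1.60×10^-19)(0.0140)] = 9.3126×10^-6 s.
N = t/T = 3.58×10^-4 / 9.3126×10^-6 ≈ 38.44, so 38 complete revolutions.

N = 38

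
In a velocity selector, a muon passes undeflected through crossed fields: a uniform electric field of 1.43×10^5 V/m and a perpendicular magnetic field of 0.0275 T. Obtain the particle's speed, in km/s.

v ≈ 5200 km/s

For zero net force, qE = qvB, so v = E/B.
v = (1.43×10^5) / (0.0275) = 5.20×10^6 m/s.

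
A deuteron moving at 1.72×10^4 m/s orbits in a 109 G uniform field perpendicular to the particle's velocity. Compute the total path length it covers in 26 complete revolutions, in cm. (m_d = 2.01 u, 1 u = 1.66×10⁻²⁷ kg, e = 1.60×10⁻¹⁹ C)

r = mv/(qB) = 0.0329 m, so one revolution covers 2πr = 0.207 m.
In 26 revolutions: L = 26·2πr = 5.38 m.

L ≈ 538 cm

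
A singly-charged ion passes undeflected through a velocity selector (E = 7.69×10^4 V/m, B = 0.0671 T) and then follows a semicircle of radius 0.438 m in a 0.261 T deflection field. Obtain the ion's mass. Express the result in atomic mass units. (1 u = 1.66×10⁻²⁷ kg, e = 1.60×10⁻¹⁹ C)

v = E/B₁ = 1.15×10^6 m/s.
From r = mv/(qB₂), m = qB₂r/v = (1×1.60×10^-19)(0.261)(0.438) / (1.15×10^6) = 1.60×10^-26 kg.
In atomic mass units: m = 1.60×10^-26 / 1.66×10^-27 = 9.61 u.

m ≈ 9.61 u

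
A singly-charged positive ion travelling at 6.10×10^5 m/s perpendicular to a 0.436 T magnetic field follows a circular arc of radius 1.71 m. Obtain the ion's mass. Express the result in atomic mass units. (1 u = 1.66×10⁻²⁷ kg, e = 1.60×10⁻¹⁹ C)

m ≈ 118 u

qvB = mv²/r ⇒ m = qBr/v.
m = (1×1.60×10^-19)(0.436)(1.71) / (6.10×10^5) = 1.96×10^-25 kg = 118 u.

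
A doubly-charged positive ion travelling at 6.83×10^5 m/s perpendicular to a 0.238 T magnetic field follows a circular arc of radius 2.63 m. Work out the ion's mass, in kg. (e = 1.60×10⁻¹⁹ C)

qvB = mv²/r ⇒ m = qBr/v.
m = (2×1.60×10^-19)(0.238)(2.63) / (6.83×10^5) = 2.93×10^-25 kg.

m ≈ 2.93×10^-25 kg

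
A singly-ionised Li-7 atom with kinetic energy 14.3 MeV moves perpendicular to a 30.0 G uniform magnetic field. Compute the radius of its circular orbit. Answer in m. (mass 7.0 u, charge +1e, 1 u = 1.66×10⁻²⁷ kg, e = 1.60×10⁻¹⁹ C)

r ≈ 480 m

Convert the energy: K = 14.3 MeV = 2.29×10^-12 J.
v = √(2K/m) = √(2·2.29×10^-12/1.16×10^-26) = 1.98×10^7 m/s.
r = mv/(qB) = (1.16×10^-26)(1.98×10^7) / [(1×1.60×10^-19)(3.00×10^-3)] = 480 m.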